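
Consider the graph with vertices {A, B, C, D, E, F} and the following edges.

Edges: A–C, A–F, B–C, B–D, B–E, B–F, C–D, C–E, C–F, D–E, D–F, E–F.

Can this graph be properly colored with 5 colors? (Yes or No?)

Yes

The chromatic number is 5. B, C, D, E, F are mutually adjacent (a clique of size 5), so at least 5 colors are needed.
One proper 5-coloring: A=3, B=5, C=2, D=3, E=4, F=1.
That is already a proper 5-coloring.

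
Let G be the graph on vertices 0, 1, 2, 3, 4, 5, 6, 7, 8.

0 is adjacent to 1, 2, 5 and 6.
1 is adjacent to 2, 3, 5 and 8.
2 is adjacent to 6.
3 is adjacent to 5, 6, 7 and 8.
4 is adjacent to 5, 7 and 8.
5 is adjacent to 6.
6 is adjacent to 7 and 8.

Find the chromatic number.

3

3, 6, 8 form a triangle, so at least 3 colors are needed.
3 colors suffice: color a → {1, 4, 6}; color b → {2, 5, 7, 8}; color c → {0, 3}. Each edge has distinct colors on its endpoints.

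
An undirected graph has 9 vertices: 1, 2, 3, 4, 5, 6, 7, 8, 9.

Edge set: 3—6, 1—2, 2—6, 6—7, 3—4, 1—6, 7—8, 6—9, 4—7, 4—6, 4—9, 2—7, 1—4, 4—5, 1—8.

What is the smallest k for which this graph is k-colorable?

3

4, 6, 7 are mutually adjacent, so at least 3 colors are needed.
One proper 3-coloring: 1=green, 2=red, 3=green, 4=red, 5=blue, 6=blue, 7=green, 8=red, 9=green. Each edge has distinct colors on its endpoints.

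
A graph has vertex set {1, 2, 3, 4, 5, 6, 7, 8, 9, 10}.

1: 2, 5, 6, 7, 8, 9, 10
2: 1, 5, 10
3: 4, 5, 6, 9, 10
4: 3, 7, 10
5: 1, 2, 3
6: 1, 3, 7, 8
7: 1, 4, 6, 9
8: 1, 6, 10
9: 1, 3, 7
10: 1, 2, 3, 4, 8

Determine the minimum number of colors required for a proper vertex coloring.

3

1, 6, 8 form a triangle, so at least 3 colors are needed.
3 colors suffice: color red → {1, 4}; color blue → {2, 3, 7, 8}; color green → {5, 6, 9, 10}. Each edge has distinct colors on its endpoints.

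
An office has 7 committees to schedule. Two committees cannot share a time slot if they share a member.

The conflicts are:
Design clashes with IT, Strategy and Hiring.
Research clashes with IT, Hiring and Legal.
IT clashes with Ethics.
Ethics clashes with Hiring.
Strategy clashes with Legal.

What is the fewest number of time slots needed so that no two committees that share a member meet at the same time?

The cycle Design-Strategy-Legal-Research-Hiring-Design has odd length 5, so it cannot be 2-colored; at least 3 time slots are needed.
3 time slots suffice: time slot 1 → {Design, Research, Ethics}; time slot 2 → {IT, Hiring, Legal}; time slot 3 → {Strategy}. No two conflicting committees share a time slot.

3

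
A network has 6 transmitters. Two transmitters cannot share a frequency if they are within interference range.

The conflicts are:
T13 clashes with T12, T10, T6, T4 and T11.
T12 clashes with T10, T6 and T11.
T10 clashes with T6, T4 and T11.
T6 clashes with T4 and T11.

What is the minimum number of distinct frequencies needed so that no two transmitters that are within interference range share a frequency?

5

T13, T12, T10, T6, T11 are mutually in conflict, so at least 5 frequencies are needed.
5 frequencies suffice: T13=3, T12=5, T10=2, T6=1, T4=4, T11=4. Every pair that conflicts lands in different frequencies.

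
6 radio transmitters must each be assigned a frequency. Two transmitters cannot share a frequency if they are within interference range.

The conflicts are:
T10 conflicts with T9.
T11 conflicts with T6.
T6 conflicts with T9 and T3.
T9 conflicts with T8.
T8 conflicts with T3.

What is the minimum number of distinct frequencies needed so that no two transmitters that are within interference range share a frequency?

T10 and T9 conflict, so at least 2 frequencies are needed.
Using 2 frequencies: T10=2, T11=1, T6=2, T9=1, T8=2, T3=1. No two conflicting transmitters share a frequency.

2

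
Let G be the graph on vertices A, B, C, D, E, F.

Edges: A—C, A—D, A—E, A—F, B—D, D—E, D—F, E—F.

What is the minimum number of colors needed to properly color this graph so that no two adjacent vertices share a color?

A, D, E, F form a clique, so at least 4 colors are needed.
One proper 4-coloring: A=2, B=2, C=1, D=1, E=4, F=3. Each edge has distinct colors on its endpoints.

4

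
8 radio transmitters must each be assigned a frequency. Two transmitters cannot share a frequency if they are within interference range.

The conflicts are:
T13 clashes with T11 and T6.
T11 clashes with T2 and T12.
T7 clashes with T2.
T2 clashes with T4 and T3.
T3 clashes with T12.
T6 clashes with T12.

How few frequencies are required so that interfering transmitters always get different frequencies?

T2 and T4 conflict, so at least 2 frequencies are needed.
2 frequencies suffice: frequency 1 → {T13, T2, T12}; frequency 2 → {T11, T7, T4, T3, T6}. Each listed conflict is separated.

2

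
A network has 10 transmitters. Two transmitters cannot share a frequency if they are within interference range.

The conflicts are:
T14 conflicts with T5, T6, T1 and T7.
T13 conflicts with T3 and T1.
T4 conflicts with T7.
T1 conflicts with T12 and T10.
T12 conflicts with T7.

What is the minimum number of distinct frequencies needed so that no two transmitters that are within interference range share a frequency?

2

T14 and T5 conflict, so at least 2 frequencies are needed.
2 frequencies suffice: frequency 1 → {T14, T13, T4, T12, T10}; frequency 2 → {T5, T3, T6, T1, T7}. No two conflicting transmitters share a frequency.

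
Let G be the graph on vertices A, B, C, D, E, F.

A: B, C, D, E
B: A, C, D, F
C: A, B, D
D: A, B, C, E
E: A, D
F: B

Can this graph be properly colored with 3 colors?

No

A, B, C, D are pairwise adjacent (a clique of size 4), so at least 4 colors are needed.
So 3 colors are not enough.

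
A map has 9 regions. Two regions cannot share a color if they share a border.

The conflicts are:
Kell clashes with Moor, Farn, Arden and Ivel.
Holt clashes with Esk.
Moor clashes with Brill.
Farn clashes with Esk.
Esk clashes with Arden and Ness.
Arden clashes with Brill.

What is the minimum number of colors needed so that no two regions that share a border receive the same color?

2

Kell and Farn conflict, so at least 2 colors are needed.
2 colors suffice: color 1 → {Kell, Esk, Brill}; color 2 → {Holt, Moor, Farn, Arden, Ivel, Ness}. Each listed conflict is separated.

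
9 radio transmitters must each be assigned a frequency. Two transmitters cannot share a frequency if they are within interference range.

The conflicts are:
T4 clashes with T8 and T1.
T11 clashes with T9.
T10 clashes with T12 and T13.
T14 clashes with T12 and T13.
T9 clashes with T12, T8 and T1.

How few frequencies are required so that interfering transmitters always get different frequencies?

2

T11 and T9 conflict, so at least 2 frequencies are needed.
A valid assignment using 2 frequencies: T4=1, T11=2, T10=1, T14=1, T9=1, T12=2, T8=2, T13=2, T1=2. Each listed conflict is separated.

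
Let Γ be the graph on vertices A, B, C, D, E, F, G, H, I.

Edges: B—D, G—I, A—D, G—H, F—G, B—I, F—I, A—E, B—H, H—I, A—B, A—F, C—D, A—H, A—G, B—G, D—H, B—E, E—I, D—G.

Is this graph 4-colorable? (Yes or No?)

No

A, B, D, G, H are mutually adjacent (a clique of size 5), so at least 5 colors are needed.
So 4 colors are not enough.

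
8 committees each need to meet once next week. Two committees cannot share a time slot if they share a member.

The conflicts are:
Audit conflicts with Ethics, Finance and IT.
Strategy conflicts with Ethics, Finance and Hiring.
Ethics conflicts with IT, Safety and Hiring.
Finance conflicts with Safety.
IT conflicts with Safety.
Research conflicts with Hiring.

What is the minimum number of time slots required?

Strategy, Ethics, Hiring all conflict with each other, so at least 3 time slots are needed.
3 time slots suffice: time slot 1 → {Ethics, Finance, Research}; time slot 2 → {Audit, Strategy, Safety}; time slot 3 → {IT, Hiring}. No two conflicting committees share a time slot.

3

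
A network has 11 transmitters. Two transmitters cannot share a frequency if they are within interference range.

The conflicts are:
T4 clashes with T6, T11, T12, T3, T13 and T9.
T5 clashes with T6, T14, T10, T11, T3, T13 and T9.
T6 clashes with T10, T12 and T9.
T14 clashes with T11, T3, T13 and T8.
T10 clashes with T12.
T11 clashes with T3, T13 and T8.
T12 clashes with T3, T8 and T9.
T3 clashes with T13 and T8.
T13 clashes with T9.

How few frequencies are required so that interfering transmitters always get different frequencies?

T5, T14, T11, T3, T13 are mutually in conflict, so at least 5 frequencies are needed.
5 frequencies suffice: frequency 1 → {T6, T3}; frequency 2 → {T4, T5, T8}; frequency 3 → {T12, T13}; frequency 4 → {T10, T11, T9}; frequency 5 → {T14}. Each listed conflict is separated.

5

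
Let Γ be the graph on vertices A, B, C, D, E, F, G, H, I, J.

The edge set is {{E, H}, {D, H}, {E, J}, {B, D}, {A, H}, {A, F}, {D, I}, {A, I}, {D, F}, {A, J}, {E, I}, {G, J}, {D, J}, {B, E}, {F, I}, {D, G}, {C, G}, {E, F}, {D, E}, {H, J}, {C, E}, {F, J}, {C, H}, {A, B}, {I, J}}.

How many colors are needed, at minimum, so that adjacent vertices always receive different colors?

5

D, E, F, I, J form a clique, so at least 5 colors are needed.
5 colors suffice: color 1 → {A, C, D}; color 2 → {B, J}; color 3 → {E, G}; color 4 → {F, H}; color 5 → {I}. No two adjacent vertices share a color.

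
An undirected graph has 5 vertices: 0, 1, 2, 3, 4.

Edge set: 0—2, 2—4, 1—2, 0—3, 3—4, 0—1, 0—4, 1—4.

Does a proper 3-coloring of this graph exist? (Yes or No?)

No

0, 1, 2, 4 are mutually adjacent (a clique of size 4), so at least 4 colors are needed.
So 3 colors are not enough.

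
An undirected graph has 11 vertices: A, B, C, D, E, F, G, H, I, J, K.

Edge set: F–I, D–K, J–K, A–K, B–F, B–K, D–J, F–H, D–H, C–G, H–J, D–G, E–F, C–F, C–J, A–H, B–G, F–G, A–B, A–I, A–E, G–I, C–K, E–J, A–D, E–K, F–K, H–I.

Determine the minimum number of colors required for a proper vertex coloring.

3

F, H, I are pairwise adjacent, so at least 3 colors are needed.
One proper 3-coloring: A=2, B=3, C=3, D=3, E=3, F=2, G=1, H=1, I=3, J=2, K=1. Each edge has distinct colors on its endpoints.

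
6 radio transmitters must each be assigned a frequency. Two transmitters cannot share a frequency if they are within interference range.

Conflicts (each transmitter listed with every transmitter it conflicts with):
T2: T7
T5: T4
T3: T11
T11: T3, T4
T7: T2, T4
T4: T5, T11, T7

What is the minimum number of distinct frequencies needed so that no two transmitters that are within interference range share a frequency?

T7 and T4 conflict, so at least 2 frequencies are needed.
2 frequencies suffice: frequency 1 → {T2, T3, T4}; frequency 2 → {T5, T11, T7}. Each listed conflict is separated.

2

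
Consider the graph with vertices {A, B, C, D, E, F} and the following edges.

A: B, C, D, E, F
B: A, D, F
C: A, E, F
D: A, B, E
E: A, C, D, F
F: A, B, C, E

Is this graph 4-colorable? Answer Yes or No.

The chromatic number is 4. A, C, E, F are pairwise adjacent (a clique of size 4), so at least 4 colors are needed.
A valid assignment using 4 colors: A=red, B=green, C=yellow, D=blue, E=green, F=blue.
That is already a proper 4-coloring.

Yes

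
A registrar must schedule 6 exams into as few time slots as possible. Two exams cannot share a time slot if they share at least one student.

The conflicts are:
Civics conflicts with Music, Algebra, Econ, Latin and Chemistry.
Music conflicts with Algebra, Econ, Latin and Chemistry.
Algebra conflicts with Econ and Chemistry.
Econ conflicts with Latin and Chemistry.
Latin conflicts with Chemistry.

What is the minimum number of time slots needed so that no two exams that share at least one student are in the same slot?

5

Civics, Music, Algebra, Econ, Chemistry are mutually in conflict, so at least 5 time slots are needed.
5 time slots suffice: time slot 1 → {Chemistry}; time slot 2 → {Music}; time slot 3 → {Civics}; time slot 4 → {Econ}; time slot 5 → {Algebra, Latin}. Each listed conflict is separated.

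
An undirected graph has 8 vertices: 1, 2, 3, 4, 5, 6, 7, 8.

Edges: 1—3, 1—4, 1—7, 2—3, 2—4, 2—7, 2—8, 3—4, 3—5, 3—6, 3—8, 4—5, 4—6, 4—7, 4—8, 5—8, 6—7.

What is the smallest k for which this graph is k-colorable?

2, 3, 4, 8 are pairwise adjacent (a clique of size 4), so at least 4 colors are needed.
4 colors suffice: color a → {4}; color b → {3, 7}; color c → {1, 6, 8}; color d → {2, 5}. Each edge has distinct colors on its endpoints.

4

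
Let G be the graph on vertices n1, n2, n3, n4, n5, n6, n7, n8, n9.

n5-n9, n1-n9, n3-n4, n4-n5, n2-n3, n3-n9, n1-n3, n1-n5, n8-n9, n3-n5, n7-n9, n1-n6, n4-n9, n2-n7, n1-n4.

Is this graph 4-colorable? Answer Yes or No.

n1, n3, n4, n5, n9 are pairwise adjacent (a clique of size 5), so at least 5 colors are needed.
So 4 colors are not enough.

No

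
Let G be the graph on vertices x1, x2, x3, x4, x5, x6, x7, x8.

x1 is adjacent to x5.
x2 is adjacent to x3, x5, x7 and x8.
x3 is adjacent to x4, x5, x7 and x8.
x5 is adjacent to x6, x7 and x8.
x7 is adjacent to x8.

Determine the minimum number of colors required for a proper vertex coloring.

5

x2, x3, x5, x7, x8 are pairwise adjacent (a clique of size 5), so at least 5 colors are needed.
5 colors suffice: color R → {x4, x5}; color B → {x1, x3, x6}; color G → {x7}; color Y → {x2}; color P → {x8}. Every edge joins two different colors.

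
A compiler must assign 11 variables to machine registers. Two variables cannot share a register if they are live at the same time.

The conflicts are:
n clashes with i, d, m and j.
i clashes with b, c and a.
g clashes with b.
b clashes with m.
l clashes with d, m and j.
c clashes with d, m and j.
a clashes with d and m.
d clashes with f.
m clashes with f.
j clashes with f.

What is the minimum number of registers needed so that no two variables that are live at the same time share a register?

2

l and m conflict, so at least 2 registers are needed.
2 registers suffice: n=2, i=1, g=1, b=2, l=2, c=2, a=2, d=1, m=1, j=1, f=2. Every pair that conflicts lands in different registers.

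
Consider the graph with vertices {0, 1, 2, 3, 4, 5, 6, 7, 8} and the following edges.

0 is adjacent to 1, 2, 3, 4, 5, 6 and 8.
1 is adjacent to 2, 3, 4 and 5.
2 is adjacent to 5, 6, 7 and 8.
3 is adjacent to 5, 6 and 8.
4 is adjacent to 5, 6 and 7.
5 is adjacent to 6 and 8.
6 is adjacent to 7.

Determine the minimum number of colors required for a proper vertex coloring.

4

0, 1, 3, 5 are mutually adjacent (a clique of size 4), so at least 4 colors are needed.
4 colors suffice: color a → {5, 7}; color b → {0}; color c → {2, 3, 4}; color d → {1, 6, 8}. No two adjacent vertices share a color.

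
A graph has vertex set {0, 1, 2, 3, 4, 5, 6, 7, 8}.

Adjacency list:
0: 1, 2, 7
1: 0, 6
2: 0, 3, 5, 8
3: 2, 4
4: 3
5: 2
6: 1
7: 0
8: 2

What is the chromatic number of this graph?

2

2 and 5 are adjacent, so at least 2 colors are needed.
A valid assignment using 2 colors: 0=b, 1=a, 2=a, 3=b, 4=a, 5=b, 6=b, 7=a, 8=b. Every edge joins two different colors.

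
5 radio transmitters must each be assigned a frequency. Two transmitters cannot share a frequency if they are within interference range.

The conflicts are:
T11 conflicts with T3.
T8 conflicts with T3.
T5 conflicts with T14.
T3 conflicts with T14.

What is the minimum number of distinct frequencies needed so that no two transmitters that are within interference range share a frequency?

T11 and T3 conflict, so at least 2 frequencies are needed.
Using 2 frequencies: T11=2, T8=2, T5=1, T3=1, T14=2. Every pair that conflicts lands in different frequencies.

2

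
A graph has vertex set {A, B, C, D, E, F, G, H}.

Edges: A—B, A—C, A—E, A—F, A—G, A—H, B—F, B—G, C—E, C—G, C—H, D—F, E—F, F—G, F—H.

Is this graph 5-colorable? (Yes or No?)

Yes

The chromatic number is 4. A, B, F, G form a clique, so at least 4 colors are needed.
4 colors suffice: color 1 → {A, D}; color 2 → {C, F}; color 3 → {E, G, H}; color 4 → {B}.
Since 5 ≥ 4, a proper 5-coloring certainly exists.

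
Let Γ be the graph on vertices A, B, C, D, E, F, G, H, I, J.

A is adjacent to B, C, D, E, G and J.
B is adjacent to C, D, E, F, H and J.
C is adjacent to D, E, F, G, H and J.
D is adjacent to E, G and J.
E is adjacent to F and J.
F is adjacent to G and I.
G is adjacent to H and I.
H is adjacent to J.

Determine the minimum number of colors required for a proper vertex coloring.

6

A, B, C, D, E, J form a clique, so at least 6 colors are needed.
6 colors suffice: color 1 → {C, I}; color 2 → {B, G}; color 3 → {F, J}; color 4 → {E, H}; color 5 → {D}; color 6 → {A}. Every edge joins two different colors.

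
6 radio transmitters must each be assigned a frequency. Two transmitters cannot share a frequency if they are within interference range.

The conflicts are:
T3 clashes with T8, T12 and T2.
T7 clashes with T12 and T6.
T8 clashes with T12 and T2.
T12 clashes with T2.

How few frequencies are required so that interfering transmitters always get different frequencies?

T3, T8, T12, T2 all conflict with each other, so at least 4 frequencies are needed.
4 frequencies suffice: frequency 1 → {T12, T6}; frequency 2 → {T7, T8}; frequency 3 → {T3}; frequency 4 → {T2}. No two conflicting transmitters share a frequency.

4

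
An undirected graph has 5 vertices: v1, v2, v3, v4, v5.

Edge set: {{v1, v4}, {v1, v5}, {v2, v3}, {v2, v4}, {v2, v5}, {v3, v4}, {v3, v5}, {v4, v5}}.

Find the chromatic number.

v2, v3, v4, v5 form a clique, so at least 4 colors are needed.
4 colors suffice: color 1 → {v5}; color 2 → {v4}; color 3 → {v1, v3}; color 4 → {v2}. No two adjacent vertices share a color.

4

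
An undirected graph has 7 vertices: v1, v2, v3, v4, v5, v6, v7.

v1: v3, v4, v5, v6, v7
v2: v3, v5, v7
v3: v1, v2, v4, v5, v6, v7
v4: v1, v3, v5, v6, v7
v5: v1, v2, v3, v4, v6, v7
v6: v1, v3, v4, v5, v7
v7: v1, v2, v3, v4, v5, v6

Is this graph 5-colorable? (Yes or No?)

v1, v3, v4, v5, v6, v7 are pairwise adjacent (a clique of size 6), so at least 6 colors are needed.
So 5 colors are not enough.

No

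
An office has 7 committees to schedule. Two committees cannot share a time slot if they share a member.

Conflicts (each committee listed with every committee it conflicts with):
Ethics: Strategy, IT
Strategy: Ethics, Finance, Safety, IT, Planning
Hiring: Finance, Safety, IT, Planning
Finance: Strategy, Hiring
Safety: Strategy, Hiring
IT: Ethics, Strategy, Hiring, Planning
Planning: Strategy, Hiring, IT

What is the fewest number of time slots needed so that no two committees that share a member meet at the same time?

Ethics, Strategy, IT all conflict with each other, so at least 3 time slots are needed.
Using 3 time slots: Ethics=3, Strategy=1, Hiring=1, Finance=2, Safety=2, IT=2, Planning=3. Each listed conflict is separated.

3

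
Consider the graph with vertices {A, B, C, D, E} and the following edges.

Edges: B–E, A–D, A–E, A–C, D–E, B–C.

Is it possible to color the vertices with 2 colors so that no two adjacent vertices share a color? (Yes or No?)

No

A, D, E are mutually adjacent, so at least 3 colors are needed.
So 2 colors are not enough.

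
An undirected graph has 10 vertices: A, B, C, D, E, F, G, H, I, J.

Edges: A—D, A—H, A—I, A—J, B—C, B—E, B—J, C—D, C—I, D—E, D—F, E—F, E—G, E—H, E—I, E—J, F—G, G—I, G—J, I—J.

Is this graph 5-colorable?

The chromatic number is 4. E, G, I, J form a clique, so at least 4 colors are needed.
A valid assignment using 4 colors: A=1, B=3, C=1, D=2, E=1, F=3, G=4, H=2, I=3, J=2.
Since 5 ≥ 4, a proper 5-coloring certainly exists.

Yes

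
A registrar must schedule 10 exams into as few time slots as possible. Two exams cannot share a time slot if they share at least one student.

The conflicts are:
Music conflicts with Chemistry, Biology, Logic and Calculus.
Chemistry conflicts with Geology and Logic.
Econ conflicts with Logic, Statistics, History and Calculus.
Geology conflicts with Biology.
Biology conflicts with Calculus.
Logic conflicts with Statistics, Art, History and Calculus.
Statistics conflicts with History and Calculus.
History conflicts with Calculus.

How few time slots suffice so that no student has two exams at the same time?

5

Econ, Logic, Statistics, History, Calculus pairwise conflict, so at least 5 time slots are needed.
Using 5 time slots: Music=3, Chemistry=2, Econ=5, Geology=3, Biology=1, Logic=1, Statistics=4, Art=2, History=3, Calculus=2. Each listed conflict is separated.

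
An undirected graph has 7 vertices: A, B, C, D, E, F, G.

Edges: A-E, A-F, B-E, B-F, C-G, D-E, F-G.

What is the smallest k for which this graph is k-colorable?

2

A and F are adjacent, so at least 2 colors are needed.
One proper 2-coloring: A=blue, B=blue, C=red, D=blue, E=red, F=red, G=blue. Every edge joins two different colors.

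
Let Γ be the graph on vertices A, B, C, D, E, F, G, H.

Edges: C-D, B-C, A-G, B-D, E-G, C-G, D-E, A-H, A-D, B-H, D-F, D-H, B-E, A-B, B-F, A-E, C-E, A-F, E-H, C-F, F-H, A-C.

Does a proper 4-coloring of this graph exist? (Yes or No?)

A, B, D, F, H are pairwise adjacent (a clique of size 5), so at least 5 colors are needed.
So 4 colors are not enough.

No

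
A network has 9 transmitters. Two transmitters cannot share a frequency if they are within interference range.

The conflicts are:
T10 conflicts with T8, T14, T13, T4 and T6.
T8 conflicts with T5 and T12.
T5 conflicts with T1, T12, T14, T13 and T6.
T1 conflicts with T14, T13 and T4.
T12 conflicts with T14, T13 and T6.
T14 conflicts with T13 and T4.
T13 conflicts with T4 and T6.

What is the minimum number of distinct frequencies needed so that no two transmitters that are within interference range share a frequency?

T10, T14, T13, T4 are mutually in conflict, so at least 4 frequencies are needed.
4 frequencies suffice: T10=4, T8=1, T5=2, T1=4, T12=4, T14=3, T13=1, T4=2, T6=3. No two conflicting transmitters share a frequency.

4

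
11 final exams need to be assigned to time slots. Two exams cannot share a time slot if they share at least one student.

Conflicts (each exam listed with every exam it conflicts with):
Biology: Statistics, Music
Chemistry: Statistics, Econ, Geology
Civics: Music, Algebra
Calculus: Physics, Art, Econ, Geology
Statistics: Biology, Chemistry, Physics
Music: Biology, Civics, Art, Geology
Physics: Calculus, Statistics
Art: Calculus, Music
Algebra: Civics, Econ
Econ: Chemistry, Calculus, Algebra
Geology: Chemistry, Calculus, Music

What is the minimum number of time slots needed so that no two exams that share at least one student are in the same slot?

3

The cycle Physics-Calculus-Geology-Chemistry-Statistics-Physics has odd length 5, so it cannot be 2-colored; at least 3 time slots are needed.
3 time slots suffice: time slot 1 → {Chemistry, Calculus, Music, Algebra}; time slot 2 → {Civics, Statistics, Art, Econ, Geology}; time slot 3 → {Biology, Physics}. Every pair that conflicts lands in different time slots.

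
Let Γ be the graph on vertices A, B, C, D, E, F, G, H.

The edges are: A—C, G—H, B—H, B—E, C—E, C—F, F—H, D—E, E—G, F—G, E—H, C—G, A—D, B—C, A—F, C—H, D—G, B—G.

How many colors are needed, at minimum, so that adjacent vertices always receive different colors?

5

B, C, E, G, H form a clique, so at least 5 colors are needed.
5 colors suffice: color 1 → {A, G}; color 2 → {C, D}; color 3 → {H}; color 4 → {E, F}; color 5 → {B}. Each edge has distinct colors on its endpoints.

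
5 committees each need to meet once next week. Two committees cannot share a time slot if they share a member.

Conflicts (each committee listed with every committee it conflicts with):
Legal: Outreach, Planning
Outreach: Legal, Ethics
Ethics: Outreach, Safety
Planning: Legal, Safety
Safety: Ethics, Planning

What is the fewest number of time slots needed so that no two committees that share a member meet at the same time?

The cycle Outreach-Ethics-Safety-Planning-Legal-Outreach has odd length 5, so it cannot be 2-colored; at least 3 time slots are needed.
3 time slots suffice: Legal=3, Outreach=1, Ethics=2, Planning=2, Safety=1. No two conflicting committees share a time slot.

3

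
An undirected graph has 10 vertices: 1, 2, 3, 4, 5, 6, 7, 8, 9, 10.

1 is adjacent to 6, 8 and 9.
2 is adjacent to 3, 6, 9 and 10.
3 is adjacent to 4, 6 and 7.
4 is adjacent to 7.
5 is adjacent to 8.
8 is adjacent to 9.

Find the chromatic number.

3, 4, 7 form a triangle, so at least 3 colors are needed.
One proper 3-coloring: 1=b, 2=a, 3=b, 4=a, 5=b, 6=c, 7=c, 8=a, 9=c, 10=b. Every edge joins two different colors.

3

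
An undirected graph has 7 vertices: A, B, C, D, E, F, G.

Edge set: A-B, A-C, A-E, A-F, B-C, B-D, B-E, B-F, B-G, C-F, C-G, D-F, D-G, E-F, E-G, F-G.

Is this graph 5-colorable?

Yes

The chromatic number is 4. A, B, E, F form a clique, so at least 4 colors are needed.
4 colors suffice: color red → {F}; color blue → {B}; color green → {A, G}; color yellow → {C, D, E}.
Since 5 ≥ 4, a proper 5-coloring certainly exists.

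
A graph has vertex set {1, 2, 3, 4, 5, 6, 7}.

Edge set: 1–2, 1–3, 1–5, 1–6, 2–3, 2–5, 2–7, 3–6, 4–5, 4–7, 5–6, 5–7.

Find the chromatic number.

3

4, 5, 7 are mutually adjacent, so at least 3 colors are needed.
One proper 3-coloring: 1=blue, 2=green, 3=red, 4=green, 5=red, 6=green, 7=blue. Every edge joins two different colors.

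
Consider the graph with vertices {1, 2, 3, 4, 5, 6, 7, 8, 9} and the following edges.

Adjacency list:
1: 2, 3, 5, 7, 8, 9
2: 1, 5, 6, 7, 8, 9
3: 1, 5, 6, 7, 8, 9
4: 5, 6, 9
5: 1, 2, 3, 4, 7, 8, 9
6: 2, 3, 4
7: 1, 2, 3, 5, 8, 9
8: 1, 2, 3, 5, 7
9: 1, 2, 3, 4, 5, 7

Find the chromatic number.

1, 2, 5, 7, 9 are mutually adjacent (a clique of size 5), so at least 5 colors are needed.
One proper 5-coloring: 1=d, 2=b, 3=b, 4=b, 5=a, 6=a, 7=e, 8=c, 9=c. Each edge has distinct colors on its endpoints.

5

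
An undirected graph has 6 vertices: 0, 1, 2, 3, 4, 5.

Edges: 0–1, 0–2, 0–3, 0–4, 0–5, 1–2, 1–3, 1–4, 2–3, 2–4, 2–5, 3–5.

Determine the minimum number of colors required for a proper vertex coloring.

0, 1, 2, 4 are pairwise adjacent (a clique of size 4), so at least 4 colors are needed.
4 colors suffice: color red → {0}; color blue → {2}; color green → {1, 5}; color yellow → {3, 4}. Every edge joins two different colors.

4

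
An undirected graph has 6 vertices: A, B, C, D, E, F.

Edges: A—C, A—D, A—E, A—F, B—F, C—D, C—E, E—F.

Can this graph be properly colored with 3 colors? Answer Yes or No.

Yes

The chromatic number is 3. A, E, F form a triangle, so at least 3 colors are needed.
3 colors suffice: A=1, B=1, C=3, D=2, E=2, F=3.
That is already a proper 3-coloring.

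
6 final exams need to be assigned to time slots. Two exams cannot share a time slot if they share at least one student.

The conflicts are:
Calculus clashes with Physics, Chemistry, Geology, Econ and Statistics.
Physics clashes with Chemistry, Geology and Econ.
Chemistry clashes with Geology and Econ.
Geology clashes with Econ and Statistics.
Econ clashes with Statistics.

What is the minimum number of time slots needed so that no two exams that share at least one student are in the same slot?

Calculus, Physics, Chemistry, Geology, Econ all conflict with each other, so at least 5 time slots are needed.
5 time slots suffice: time slot 1 → {Calculus}; time slot 2 → {Econ}; time slot 3 → {Geology}; time slot 4 → {Chemistry, Statistics}; time slot 5 → {Physics}. Every pair that conflicts lands in different time slots.

5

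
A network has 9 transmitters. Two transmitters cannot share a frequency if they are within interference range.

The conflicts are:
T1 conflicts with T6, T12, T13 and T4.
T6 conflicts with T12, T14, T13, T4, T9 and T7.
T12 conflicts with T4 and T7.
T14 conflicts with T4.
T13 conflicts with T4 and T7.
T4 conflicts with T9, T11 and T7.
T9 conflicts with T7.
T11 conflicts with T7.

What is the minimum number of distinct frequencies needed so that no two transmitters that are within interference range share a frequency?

4

T6, T12, T4, T7 are mutually in conflict, so at least 4 frequencies are needed.
Using 4 frequencies: T1=3, T6=2, T12=4, T14=3, T13=4, T4=1, T9=4, T11=2, T7=3. Every pair that conflicts lands in different frequencies.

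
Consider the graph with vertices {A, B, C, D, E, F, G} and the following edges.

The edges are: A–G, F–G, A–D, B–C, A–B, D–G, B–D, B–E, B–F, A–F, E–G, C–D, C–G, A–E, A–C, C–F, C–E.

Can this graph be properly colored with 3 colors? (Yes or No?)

No

A, C, E, G are pairwise adjacent (a clique of size 4), so at least 4 colors are needed.
So 3 colors are not enough.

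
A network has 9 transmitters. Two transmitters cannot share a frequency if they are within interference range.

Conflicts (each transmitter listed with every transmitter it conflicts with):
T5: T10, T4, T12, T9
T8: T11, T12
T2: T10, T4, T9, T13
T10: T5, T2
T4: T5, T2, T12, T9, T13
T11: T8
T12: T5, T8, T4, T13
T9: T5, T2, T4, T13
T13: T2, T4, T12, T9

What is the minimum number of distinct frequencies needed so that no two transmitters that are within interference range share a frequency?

4

T2, T4, T9, T13 pairwise conflict, so at least 4 frequencies are needed.
Using 4 frequencies: T5=3, T8=1, T2=3, T10=1, T4=1, T11=2, T12=2, T9=2, T13=4. Each listed conflict is separated.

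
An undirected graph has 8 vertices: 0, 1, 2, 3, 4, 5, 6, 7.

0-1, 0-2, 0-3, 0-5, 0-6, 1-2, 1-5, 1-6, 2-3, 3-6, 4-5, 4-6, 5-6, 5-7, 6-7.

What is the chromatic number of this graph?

4

0, 1, 5, 6 are mutually adjacent (a clique of size 4), so at least 4 colors are needed.
4 colors suffice: color red → {2, 6}; color blue → {3, 5}; color green → {0, 4, 7}; color yellow → {1}. No two adjacent vertices share a color.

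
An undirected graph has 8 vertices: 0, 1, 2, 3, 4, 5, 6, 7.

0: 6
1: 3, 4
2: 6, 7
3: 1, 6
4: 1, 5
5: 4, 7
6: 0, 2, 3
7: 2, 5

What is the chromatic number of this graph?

The cycle 5-7-2-6-3-1-4-5 has odd length 7, so it cannot be 2-colored; at least 3 colors are needed.
3 colors suffice: color a → {1, 5, 6}; color b → {0, 2, 3, 4}; color c → {7}. Each edge has distinct colors on its endpoints.

3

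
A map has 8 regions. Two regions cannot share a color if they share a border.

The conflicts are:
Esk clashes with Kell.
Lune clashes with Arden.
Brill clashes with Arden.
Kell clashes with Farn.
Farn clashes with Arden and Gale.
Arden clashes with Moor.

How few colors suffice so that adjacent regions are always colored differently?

Esk and Kell conflict, so at least 2 colors are needed.
2 colors suffice: Esk=2, Lune=2, Brill=2, Kell=1, Farn=2, Arden=1, Gale=1, Moor=2. Every pair that conflicts lands in different colors.

2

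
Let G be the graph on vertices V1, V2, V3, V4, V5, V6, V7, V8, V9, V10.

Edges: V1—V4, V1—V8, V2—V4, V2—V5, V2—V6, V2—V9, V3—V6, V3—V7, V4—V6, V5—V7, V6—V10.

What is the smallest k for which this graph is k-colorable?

3

V2, V4, V6 are mutually adjacent, so at least 3 colors are needed.
3 colors suffice: color red → {V1, V5, V6, V9}; color blue → {V2, V3, V8, V10}; color green → {V4, V7}. No two adjacent vertices share a color.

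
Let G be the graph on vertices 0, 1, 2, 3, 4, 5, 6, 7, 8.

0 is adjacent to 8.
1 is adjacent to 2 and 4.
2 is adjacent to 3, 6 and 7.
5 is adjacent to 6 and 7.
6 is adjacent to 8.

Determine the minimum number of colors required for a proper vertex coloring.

5 and 6 are adjacent, so at least 2 colors are needed.
2 colors suffice: color a → {2, 4, 5, 8}; color b → {0, 1, 3, 6, 7}. No two adjacent vertices share a color.

2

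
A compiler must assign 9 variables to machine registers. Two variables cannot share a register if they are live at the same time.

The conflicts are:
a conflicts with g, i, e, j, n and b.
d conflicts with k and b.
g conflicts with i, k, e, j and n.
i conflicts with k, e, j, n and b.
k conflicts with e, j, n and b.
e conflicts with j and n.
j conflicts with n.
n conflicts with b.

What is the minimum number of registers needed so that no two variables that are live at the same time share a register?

6

g, i, k, e, j, n all conflict with each other, so at least 6 registers are needed.
6 registers suffice: register 1 → {d, n}; register 2 → {a, k}; register 3 → {i}; register 4 → {g, b}; register 5 → {e}; register 6 → {j}. Each listed conflict is separated.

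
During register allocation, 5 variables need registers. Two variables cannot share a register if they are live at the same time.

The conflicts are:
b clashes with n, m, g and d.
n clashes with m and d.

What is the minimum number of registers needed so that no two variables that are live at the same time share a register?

b, n, d are mutually in conflict, so at least 3 registers are needed.
3 registers suffice: register 1 → {b}; register 2 → {n, g}; register 3 → {m, d}. Each listed conflict is separated.

3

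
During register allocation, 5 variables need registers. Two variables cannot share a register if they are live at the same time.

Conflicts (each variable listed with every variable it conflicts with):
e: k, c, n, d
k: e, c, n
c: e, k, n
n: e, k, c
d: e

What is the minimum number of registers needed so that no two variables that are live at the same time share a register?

4

e, k, c, n are mutually in conflict, so at least 4 registers are needed.
A valid assignment using 4 registers: e=1, k=3, c=4, n=2, d=2. No two conflicting variables share a register.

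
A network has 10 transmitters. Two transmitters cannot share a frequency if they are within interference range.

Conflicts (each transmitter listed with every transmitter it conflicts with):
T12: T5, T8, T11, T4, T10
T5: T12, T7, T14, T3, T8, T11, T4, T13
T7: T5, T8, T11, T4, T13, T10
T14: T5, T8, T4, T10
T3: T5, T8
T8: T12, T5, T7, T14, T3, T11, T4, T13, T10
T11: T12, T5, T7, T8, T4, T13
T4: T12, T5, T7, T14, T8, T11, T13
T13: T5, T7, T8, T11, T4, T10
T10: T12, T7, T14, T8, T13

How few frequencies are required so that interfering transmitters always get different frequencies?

6

T5, T7, T8, T11, T4, T13 are mutually in conflict, so at least 6 frequencies are needed.
6 frequencies suffice: frequency 1 → {T8}; frequency 2 → {T5, T10}; frequency 3 → {T3, T4}; frequency 4 → {T12, T14, T13}; frequency 5 → {T11}; frequency 6 → {T7}. No two conflicting transmitters share a frequency.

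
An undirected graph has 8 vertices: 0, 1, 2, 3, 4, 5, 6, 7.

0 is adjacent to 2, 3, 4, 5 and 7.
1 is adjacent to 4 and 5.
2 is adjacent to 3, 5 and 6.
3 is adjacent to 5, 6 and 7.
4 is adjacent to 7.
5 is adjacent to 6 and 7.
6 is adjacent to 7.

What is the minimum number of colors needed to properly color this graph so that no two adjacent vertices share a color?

3, 5, 6, 7 form a clique, so at least 4 colors are needed.
One proper 4-coloring: 0=yellow, 1=blue, 2=green, 3=blue, 4=red, 5=red, 6=yellow, 7=green. Every edge joins two different colors.

4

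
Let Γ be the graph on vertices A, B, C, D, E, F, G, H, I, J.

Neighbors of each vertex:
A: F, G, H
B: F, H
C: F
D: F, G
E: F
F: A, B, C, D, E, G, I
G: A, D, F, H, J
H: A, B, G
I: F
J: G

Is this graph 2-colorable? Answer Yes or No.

A, G, H form a triangle, so at least 3 colors are needed.
So 2 colors are not enough.

No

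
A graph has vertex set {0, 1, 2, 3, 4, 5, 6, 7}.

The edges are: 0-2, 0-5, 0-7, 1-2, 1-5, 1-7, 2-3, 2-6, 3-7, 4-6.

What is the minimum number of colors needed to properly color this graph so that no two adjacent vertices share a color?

2

0 and 2 are adjacent, so at least 2 colors are needed.
One proper 2-coloring: 0=blue, 1=blue, 2=red, 3=blue, 4=red, 5=red, 6=blue, 7=red. Each edge has distinct colors on its endpoints.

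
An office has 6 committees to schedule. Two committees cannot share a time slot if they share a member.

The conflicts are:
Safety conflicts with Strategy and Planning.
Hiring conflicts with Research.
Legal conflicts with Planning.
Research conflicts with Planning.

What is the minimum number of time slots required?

Legal and Planning conflict, so at least 2 time slots are needed.
2 time slots suffice: Safety=2, Strategy=1, Hiring=1, Legal=2, Research=2, Planning=1. Each listed conflict is separated.

2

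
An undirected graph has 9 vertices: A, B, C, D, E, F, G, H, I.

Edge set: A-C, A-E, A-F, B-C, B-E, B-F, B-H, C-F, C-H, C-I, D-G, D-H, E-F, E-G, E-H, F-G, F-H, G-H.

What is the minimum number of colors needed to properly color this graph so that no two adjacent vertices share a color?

4

B, E, F, H are pairwise adjacent (a clique of size 4), so at least 4 colors are needed.
4 colors suffice: A=1, B=4, C=3, D=2, E=3, F=2, G=4, H=1, I=1. No two adjacent vertices share a color.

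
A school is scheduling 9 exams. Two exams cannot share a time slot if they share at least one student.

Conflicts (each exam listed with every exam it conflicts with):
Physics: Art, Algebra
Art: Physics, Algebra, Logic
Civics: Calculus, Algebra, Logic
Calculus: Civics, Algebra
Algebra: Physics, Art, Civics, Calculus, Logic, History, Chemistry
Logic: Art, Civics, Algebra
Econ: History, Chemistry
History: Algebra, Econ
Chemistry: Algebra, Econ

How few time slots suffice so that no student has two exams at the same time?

3

Civics, Calculus, Algebra all conflict with each other, so at least 3 time slots are needed.
3 time slots suffice: time slot 1 → {Algebra, Econ}; time slot 2 → {Art, Civics, History, Chemistry}; time slot 3 → {Physics, Calculus, Logic}. No two conflicting exams share a time slot.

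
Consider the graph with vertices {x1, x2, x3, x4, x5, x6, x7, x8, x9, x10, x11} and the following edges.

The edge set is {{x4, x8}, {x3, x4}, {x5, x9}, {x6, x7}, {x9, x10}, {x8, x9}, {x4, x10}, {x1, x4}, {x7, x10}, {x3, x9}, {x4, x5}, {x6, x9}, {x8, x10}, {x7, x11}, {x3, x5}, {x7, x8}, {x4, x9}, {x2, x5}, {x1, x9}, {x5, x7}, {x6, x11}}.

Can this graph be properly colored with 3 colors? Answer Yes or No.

x3, x4, x5, x9 are mutually adjacent (a clique of size 4), so at least 4 colors are needed.
So 3 colors are not enough.

No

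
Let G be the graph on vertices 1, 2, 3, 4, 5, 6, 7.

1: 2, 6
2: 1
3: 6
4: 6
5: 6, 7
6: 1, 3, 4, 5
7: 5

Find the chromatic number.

3 and 6 are adjacent, so at least 2 colors are needed.
A valid assignment using 2 colors: 1=blue, 2=red, 3=blue, 4=blue, 5=blue, 6=red, 7=red. Each edge has distinct colors on its endpoints.

2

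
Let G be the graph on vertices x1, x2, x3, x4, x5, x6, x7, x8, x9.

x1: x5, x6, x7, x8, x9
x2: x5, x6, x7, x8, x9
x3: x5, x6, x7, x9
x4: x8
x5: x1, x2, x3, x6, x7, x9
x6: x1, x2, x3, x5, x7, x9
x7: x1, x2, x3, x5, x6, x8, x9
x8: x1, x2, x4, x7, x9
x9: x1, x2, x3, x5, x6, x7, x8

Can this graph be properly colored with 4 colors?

x1, x5, x6, x7, x9 form a clique, so at least 5 colors are needed.
So 4 colors are not enough.

No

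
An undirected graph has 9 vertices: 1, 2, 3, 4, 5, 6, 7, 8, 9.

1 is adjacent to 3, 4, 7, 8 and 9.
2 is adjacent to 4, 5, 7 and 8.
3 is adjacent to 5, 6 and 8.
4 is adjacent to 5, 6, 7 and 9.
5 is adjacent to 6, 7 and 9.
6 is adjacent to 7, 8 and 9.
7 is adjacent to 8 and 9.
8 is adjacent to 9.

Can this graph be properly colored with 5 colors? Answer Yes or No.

The chromatic number is 5. 4, 5, 6, 7, 9 form a clique, so at least 5 colors are needed.
5 colors suffice: 1=e, 2=d, 3=a, 4=c, 5=b, 6=e, 7=a, 8=b, 9=d.
That is already a proper 5-coloring.

Yes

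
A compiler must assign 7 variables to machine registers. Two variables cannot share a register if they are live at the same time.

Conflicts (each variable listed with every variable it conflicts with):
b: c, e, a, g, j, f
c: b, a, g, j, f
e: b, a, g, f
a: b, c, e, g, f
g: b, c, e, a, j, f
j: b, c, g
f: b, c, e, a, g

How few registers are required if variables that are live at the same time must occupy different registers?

b, e, a, g, f are mutually in conflict, so at least 5 registers are needed.
A valid assignment using 5 registers: b=2, c=5, e=5, a=4, g=1, j=3, f=3. Each listed conflict is separated.

5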